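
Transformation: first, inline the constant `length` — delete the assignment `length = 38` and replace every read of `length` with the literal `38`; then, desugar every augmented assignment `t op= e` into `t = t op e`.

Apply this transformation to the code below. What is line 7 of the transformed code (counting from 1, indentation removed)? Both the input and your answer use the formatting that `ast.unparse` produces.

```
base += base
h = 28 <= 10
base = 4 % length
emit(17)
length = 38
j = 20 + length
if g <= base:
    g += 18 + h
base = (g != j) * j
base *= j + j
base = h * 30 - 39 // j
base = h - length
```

Transformed code:
base = base + base
h = 28 <= 10
base = 4 % 38
emit(17)
j = 20 + 38
if g <= base:
    g = g + (18 + h)
base = (g != j) * j
base = base * (j + j)
base = h * 30 - 39 // j
base = h - 38

g = g + (18 + h)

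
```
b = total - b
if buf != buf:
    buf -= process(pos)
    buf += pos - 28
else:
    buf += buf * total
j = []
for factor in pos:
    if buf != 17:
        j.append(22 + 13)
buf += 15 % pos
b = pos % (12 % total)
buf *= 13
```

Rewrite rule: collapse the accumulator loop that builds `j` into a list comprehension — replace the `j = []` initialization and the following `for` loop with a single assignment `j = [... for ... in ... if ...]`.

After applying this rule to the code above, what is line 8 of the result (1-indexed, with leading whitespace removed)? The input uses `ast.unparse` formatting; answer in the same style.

Transformed code:
b = total - b
if buf != buf:
    buf -= process(pos)
    buf += pos - 28
else:
    buf += buf * total
j = [22 + 13 for factor in pos if buf != 17]
buf += 15 % pos
b = pos % (12 % total)
buf *= 13

buf += 15 % pos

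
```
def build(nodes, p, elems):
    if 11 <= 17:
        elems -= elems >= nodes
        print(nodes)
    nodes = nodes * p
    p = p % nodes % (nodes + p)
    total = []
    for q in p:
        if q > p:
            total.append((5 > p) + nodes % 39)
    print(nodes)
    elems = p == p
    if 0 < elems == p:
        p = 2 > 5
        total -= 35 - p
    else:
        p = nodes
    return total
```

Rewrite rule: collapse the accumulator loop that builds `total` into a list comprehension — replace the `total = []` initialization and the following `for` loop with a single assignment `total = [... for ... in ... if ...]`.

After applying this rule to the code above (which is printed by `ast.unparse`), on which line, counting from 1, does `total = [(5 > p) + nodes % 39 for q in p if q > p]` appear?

Transformed code:
def build(nodes, p, elems):
    if 11 <= 17:
        elems -= elems >= nodes
        print(nodes)
    nodes = nodes * p
    p = p % nodes % (nodes + p)
    total = [(5 > p) + nodes % 39 for q in p if q > p]
    print(nodes)
    elems = p == p
    if 0 < elems == p:
        p = 2 > 5
        total -= 35 - p
    else:
        p = nodes
    return total

7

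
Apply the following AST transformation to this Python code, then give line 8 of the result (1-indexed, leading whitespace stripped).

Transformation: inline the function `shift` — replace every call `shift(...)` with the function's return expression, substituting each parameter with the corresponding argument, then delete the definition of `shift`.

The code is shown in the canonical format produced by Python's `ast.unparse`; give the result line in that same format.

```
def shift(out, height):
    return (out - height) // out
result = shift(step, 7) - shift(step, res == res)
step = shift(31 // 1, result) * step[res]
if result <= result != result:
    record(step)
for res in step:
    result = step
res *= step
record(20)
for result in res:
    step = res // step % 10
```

Transformed code:
result = (step - 7) // step - (step - (res == res)) // step
step = (31 // 1 - result) // (31 // 1) * step[res]
if result <= result != result:
    record(step)
for res in step:
    result = step
res *= step
record(20)
for result in res:
    step = res // step % 10

record(20)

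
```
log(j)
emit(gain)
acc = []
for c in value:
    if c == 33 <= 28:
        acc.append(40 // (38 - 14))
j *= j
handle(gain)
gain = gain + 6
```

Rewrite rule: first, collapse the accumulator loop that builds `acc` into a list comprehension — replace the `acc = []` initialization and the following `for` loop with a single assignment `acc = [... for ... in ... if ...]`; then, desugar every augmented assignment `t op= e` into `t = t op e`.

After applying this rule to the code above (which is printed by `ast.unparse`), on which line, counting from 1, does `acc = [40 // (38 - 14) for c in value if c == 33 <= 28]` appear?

Transformed code:
log(j)
emit(gain)
acc = [40 // (38 - 14) for c in value if c == 33 <= 28]
j = j * j
handle(gain)
gain = gain + 6

3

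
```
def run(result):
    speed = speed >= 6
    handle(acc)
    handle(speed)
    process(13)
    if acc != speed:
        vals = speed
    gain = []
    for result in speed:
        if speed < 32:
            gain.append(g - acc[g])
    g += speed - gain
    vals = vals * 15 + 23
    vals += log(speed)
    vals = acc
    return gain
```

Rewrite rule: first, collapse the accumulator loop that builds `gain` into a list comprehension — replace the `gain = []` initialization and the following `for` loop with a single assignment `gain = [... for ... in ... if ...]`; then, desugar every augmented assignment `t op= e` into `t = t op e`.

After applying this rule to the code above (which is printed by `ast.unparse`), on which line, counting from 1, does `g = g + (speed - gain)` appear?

9

Transformed code:
def run(result):
    speed = speed >= 6
    handle(acc)
    handle(speed)
    process(13)
    if acc != speed:
        vals = speed
    gain = [g - acc[g] for result in speed if speed < 32]
    g = g + (speed - gain)
    vals = vals * 15 + 23
    vals = vals + log(speed)
    vals = acc
    return gain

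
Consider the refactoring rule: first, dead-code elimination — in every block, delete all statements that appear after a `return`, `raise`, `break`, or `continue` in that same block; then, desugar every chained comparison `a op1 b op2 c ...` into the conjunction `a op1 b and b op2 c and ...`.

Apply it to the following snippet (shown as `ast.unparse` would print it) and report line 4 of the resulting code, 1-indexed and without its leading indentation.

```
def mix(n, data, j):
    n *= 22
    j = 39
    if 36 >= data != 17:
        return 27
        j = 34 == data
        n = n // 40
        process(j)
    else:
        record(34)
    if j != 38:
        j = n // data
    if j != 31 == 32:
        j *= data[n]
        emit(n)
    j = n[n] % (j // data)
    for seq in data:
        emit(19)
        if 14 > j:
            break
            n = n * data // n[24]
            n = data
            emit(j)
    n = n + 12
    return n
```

Transformed code:
def mix(n, data, j):
    n *= 22
    j = 39
    if 36 >= data and data != 17:
        return 27
    else:
        record(34)
    if j != 38:
        j = n // data
    if j != 31 and 31 == 32:
        j *= data[n]
        emit(n)
    j = n[n] % (j // data)
    for seq in data:
        emit(19)
        if 14 > j:
            break
    n = n + 12
    return n

if 36 >= data and data != 17:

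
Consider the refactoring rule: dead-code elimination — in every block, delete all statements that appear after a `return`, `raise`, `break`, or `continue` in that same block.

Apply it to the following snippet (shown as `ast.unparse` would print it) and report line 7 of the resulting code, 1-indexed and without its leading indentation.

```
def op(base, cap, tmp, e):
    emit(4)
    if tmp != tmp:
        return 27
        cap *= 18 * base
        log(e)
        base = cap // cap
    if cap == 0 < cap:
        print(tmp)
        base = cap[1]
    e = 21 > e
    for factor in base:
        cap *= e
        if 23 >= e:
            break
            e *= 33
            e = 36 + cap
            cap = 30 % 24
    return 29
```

Transformed code:
def op(base, cap, tmp, e):
    emit(4)
    if tmp != tmp:
        return 27
    if cap == 0 < cap:
        print(tmp)
        base = cap[1]
    e = 21 > e
    for factor in base:
        cap *= e
        if 23 >= e:
            break
    return 29

base = cap[1]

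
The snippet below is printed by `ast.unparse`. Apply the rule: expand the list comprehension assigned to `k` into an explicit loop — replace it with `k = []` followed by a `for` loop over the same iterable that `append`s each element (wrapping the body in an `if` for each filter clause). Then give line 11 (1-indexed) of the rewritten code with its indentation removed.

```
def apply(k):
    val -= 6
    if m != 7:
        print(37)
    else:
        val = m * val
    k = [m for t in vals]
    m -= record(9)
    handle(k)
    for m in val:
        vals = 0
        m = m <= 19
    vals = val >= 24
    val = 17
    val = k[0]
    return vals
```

Transformed code:
def apply(k):
    val -= 6
    if m != 7:
        print(37)
    else:
        val = m * val
    k = []
    for t in vals:
        k.append(m)
    m -= record(9)
    handle(k)
    for m in val:
        vals = 0
        m = m <= 19
    vals = val >= 24
    val = 17
    val = k[0]
    return vals

handle(k)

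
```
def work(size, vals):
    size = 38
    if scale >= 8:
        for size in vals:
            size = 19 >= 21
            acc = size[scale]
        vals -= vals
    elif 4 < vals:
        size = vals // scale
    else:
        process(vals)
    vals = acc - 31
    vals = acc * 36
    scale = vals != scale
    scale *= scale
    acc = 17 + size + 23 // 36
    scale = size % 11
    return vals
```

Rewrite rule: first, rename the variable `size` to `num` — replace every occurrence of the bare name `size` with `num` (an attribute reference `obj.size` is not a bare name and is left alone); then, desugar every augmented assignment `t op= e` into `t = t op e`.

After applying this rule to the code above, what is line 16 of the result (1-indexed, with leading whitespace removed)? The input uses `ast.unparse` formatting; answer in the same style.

Transformed code:
def work(num, vals):
    num = 38
    if scale >= 8:
        for num in vals:
            num = 19 >= 21
            acc = num[scale]
        vals = vals - vals
    elif 4 < vals:
        num = vals // scale
    else:
        process(vals)
    vals = acc - 31
    vals = acc * 36
    scale = vals != scale
    scale = scale * scale
    acc = 17 + num + 23 // 36
    scale = num % 11
    return vals

acc = 17 + num + 23 // 36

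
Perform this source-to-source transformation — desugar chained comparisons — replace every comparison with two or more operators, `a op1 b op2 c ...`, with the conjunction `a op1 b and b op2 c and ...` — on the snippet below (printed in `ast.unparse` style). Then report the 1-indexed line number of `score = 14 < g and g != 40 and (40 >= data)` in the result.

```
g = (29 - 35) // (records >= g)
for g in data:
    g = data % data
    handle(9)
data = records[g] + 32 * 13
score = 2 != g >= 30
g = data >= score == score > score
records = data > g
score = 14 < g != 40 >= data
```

Transformed code:
g = (29 - 35) // (records >= g)
for g in data:
    g = data % data
    handle(9)
data = records[g] + 32 * 13
score = 2 != g and g >= 30
g = data >= score and score == score and (score > score)
records = data > g
score = 14 < g and g != 40 and (40 >= data)

9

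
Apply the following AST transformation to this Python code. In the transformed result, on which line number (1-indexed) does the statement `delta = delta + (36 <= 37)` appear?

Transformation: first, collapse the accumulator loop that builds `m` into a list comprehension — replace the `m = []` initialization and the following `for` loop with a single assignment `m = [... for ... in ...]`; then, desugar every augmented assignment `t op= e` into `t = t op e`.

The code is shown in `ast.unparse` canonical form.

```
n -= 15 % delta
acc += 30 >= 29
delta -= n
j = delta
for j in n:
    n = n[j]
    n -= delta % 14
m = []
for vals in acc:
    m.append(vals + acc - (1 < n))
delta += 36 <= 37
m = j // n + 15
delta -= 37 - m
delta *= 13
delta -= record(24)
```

Transformed code:
n = n - 15 % delta
acc = acc + (30 >= 29)
delta = delta - n
j = delta
for j in n:
    n = n[j]
    n = n - delta % 14
m = [vals + acc - (1 < n) for vals in acc]
delta = delta + (36 <= 37)
m = j // n + 15
delta = delta - (37 - m)
delta = delta * 13
delta = delta - record(24)

9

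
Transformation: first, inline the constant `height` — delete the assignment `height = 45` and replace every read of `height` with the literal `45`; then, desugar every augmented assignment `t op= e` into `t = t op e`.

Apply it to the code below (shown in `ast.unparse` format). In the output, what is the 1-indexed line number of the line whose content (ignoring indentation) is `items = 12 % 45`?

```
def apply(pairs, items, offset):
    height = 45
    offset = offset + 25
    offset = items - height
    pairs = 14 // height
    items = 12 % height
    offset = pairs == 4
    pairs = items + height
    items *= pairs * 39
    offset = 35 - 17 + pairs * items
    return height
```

5

Transformed code:
def apply(pairs, items, offset):
    offset = offset + 25
    offset = items - 45
    pairs = 14 // 45
    items = 12 % 45
    offset = pairs == 4
    pairs = items + 45
    items = items * (pairs * 39)
    offset = 35 - 17 + pairs * items
    return 45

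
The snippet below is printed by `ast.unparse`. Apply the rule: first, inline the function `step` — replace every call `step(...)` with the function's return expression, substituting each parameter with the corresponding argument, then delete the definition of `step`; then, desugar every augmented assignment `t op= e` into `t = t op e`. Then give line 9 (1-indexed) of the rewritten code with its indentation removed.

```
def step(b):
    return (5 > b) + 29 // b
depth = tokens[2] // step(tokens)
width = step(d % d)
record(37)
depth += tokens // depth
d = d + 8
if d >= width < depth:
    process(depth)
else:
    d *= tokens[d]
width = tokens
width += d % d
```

d = d * tokens[d]

Transformed code:
depth = tokens[2] // ((5 > tokens) + 29 // tokens)
width = (5 > d % d) + 29 // (d % d)
record(37)
depth = depth + tokens // depth
d = d + 8
if d >= width < depth:
    process(depth)
else:
    d = d * tokens[d]
width = tokens
width = width + d % d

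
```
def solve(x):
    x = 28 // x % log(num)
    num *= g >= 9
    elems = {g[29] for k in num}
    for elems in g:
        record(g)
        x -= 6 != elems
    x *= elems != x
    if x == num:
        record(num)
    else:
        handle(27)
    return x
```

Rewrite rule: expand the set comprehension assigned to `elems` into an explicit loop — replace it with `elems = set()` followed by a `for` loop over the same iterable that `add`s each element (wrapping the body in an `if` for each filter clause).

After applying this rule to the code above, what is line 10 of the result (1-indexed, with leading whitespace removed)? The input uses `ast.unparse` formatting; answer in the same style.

x *= elems != x

Transformed code:
def solve(x):
    x = 28 // x % log(num)
    num *= g >= 9
    elems = set()
    for k in num:
        elems.add(g[29])
    for elems in g:
        record(g)
        x -= 6 != elems
    x *= elems != x
    if x == num:
        record(num)
    else:
        handle(27)
    return x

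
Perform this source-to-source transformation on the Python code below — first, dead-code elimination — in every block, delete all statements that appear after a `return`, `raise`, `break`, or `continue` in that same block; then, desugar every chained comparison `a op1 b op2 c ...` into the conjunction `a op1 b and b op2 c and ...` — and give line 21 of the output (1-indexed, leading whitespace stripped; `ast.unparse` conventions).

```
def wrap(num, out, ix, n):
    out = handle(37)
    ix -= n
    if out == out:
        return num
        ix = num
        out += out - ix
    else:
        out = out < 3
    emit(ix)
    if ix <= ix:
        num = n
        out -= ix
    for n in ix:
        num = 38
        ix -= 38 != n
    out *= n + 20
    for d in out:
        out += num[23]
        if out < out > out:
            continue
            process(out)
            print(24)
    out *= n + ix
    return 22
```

Transformed code:
def wrap(num, out, ix, n):
    out = handle(37)
    ix -= n
    if out == out:
        return num
    else:
        out = out < 3
    emit(ix)
    if ix <= ix:
        num = n
        out -= ix
    for n in ix:
        num = 38
        ix -= 38 != n
    out *= n + 20
    for d in out:
        out += num[23]
        if out < out and out > out:
            continue
    out *= n + ix
    return 22

return 22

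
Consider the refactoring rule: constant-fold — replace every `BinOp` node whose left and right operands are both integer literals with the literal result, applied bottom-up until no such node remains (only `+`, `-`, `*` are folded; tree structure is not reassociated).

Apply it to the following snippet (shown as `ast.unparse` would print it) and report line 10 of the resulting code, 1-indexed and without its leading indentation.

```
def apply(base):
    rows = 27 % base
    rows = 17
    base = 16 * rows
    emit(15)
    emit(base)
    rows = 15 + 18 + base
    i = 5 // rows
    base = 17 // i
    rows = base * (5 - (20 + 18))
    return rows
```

rows = base * -33

Transformed code:
def apply(base):
    rows = 27 % base
    rows = 17
    base = 16 * rows
    emit(15)
    emit(base)
    rows = 33 + base
    i = 5 // rows
    base = 17 // i
    rows = base * -33
    return rows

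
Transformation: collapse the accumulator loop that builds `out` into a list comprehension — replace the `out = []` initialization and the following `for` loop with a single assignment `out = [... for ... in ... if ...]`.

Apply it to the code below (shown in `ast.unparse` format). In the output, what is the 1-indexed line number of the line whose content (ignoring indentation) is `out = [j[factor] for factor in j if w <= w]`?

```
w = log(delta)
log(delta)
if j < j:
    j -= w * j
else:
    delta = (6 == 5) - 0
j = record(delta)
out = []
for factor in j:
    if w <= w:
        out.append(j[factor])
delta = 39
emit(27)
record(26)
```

Transformed code:
w = log(delta)
log(delta)
if j < j:
    j -= w * j
else:
    delta = (6 == 5) - 0
j = record(delta)
out = [j[factor] for factor in j if w <= w]
delta = 39
emit(27)
record(26)

8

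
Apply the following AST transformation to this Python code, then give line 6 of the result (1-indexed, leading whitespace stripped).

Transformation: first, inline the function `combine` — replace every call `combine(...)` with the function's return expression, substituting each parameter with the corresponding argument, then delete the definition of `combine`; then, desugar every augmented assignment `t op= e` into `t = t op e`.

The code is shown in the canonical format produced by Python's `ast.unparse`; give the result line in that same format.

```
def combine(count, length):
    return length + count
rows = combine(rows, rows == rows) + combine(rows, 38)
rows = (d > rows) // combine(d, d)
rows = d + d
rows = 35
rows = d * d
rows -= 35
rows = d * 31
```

Transformed code:
rows = (rows == rows) + rows + (38 + rows)
rows = (d > rows) // (d + d)
rows = d + d
rows = 35
rows = d * d
rows = rows - 35
rows = d * 31

rows = rows - 35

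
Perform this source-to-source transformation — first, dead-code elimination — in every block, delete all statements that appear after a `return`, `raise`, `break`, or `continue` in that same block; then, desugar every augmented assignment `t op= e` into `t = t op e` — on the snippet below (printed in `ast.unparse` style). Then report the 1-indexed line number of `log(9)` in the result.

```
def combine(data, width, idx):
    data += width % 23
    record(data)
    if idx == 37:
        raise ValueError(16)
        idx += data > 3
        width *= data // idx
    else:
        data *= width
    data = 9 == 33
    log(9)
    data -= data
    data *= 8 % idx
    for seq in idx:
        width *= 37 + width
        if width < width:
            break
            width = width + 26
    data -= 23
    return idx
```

9

Transformed code:
def combine(data, width, idx):
    data = data + width % 23
    record(data)
    if idx == 37:
        raise ValueError(16)
    else:
        data = data * width
    data = 9 == 33
    log(9)
    data = data - data
    data = data * (8 % idx)
    for seq in idx:
        width = width * (37 + width)
        if width < width:
            break
    data = data - 23
    return idx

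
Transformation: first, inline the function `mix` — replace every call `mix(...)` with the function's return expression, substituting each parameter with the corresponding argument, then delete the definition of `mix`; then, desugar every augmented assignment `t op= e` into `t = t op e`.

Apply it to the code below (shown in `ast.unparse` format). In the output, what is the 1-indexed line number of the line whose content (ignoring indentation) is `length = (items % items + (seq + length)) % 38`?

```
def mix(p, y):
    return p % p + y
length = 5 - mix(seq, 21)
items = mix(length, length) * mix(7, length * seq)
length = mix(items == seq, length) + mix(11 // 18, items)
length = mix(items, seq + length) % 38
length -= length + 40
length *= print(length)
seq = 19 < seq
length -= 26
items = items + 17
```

4

Transformed code:
length = 5 - (seq % seq + 21)
items = (length % length + length) * (7 % 7 + length * seq)
length = (items == seq) % (items == seq) + length + (11 // 18 % (11 // 18) + items)
length = (items % items + (seq + length)) % 38
length = length - (length + 40)
length = length * print(length)
seq = 19 < seq
length = length - 26
items = items + 17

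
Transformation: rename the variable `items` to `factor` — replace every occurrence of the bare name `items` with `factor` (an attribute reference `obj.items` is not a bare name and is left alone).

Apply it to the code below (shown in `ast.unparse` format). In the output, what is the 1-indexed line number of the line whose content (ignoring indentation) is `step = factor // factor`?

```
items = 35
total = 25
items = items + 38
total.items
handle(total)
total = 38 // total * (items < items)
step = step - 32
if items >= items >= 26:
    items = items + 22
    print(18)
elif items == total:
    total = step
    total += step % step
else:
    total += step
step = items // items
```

Transformed code:
factor = 35
total = 25
factor = factor + 38
total.items
handle(total)
total = 38 // total * (factor < factor)
step = step - 32
if factor >= factor >= 26:
    factor = factor + 22
    print(18)
elif factor == total:
    total = step
    total += step % step
else:
    total += step
step = factor // factor

16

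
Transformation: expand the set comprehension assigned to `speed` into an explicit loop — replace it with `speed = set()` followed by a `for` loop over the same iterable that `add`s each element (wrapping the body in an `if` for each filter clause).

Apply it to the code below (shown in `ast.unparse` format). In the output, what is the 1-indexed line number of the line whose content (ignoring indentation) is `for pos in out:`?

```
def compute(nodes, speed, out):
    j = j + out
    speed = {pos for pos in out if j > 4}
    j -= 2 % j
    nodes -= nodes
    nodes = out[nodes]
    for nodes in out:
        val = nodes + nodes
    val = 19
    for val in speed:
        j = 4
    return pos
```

4

Transformed code:
def compute(nodes, speed, out):
    j = j + out
    speed = set()
    for pos in out:
        if j > 4:
            speed.add(pos)
    j -= 2 % j
    nodes -= nodes
    nodes = out[nodes]
    for nodes in out:
        val = nodes + nodes
    val = 19
    for val in speed:
        j = 4
    return pos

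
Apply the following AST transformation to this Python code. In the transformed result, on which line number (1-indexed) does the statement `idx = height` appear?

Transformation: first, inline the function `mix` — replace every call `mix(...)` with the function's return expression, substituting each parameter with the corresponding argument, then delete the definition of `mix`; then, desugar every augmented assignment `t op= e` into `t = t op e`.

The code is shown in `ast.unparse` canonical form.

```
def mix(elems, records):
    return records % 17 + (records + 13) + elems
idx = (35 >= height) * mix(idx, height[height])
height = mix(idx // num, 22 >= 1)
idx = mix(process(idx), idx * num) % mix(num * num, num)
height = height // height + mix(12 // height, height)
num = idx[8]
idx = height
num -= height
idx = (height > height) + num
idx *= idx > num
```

6

Transformed code:
idx = (35 >= height) * (height[height] % 17 + (height[height] + 13) + idx)
height = (22 >= 1) % 17 + ((22 >= 1) + 13) + idx // num
idx = (idx * num % 17 + (idx * num + 13) + process(idx)) % (num % 17 + (num + 13) + num * num)
height = height // height + (height % 17 + (height + 13) + 12 // height)
num = idx[8]
idx = height
num = num - height
idx = (height > height) + num
idx = idx * (idx > num)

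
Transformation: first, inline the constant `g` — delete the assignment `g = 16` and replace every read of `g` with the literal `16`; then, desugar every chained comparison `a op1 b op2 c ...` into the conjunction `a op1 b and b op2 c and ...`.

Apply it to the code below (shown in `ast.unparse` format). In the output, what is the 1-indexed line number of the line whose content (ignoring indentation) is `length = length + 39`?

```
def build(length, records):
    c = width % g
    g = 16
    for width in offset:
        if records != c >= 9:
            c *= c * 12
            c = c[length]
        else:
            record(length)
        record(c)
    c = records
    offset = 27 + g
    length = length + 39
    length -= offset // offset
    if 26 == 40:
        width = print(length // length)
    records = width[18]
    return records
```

12

Transformed code:
def build(length, records):
    c = width % 16
    for width in offset:
        if records != c and c >= 9:
            c *= c * 12
            c = c[length]
        else:
            record(length)
        record(c)
    c = records
    offset = 27 + 16
    length = length + 39
    length -= offset // offset
    if 26 == 40:
        width = print(length // length)
    records = width[18]
    return records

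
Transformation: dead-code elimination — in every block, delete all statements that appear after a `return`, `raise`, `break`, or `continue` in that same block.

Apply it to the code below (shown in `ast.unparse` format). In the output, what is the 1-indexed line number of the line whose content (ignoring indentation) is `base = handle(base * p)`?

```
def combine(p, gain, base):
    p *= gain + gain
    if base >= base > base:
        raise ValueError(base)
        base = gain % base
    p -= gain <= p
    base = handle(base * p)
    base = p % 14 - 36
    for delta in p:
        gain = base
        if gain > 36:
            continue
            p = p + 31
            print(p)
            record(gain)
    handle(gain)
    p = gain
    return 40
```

6

Transformed code:
def combine(p, gain, base):
    p *= gain + gain
    if base >= base > base:
        raise ValueError(base)
    p -= gain <= p
    base = handle(base * p)
    base = p % 14 - 36
    for delta in p:
        gain = base
        if gain > 36:
            continue
    handle(gain)
    p = gain
    return 40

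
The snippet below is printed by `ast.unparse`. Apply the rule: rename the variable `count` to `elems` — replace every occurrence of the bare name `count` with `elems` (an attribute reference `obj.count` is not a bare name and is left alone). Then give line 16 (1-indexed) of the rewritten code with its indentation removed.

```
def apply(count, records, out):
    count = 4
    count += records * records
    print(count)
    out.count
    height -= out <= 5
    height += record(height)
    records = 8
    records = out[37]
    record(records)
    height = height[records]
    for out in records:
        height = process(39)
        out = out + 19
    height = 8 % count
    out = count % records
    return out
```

Transformed code:
def apply(elems, records, out):
    elems = 4
    elems += records * records
    print(elems)
    out.count
    height -= out <= 5
    height += record(height)
    records = 8
    records = out[37]
    record(records)
    height = height[records]
    for out in records:
        height = process(39)
        out = out + 19
    height = 8 % elems
    out = elems % records
    return out

out = elems % records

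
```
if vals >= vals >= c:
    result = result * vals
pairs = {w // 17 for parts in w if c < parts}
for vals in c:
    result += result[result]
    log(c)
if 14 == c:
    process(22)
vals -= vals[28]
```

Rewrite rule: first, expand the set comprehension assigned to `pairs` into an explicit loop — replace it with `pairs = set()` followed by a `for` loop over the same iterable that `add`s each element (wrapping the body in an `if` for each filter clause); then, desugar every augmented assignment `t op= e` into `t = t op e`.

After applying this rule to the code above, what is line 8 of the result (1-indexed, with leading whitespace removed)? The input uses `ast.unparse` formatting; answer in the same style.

Transformed code:
if vals >= vals >= c:
    result = result * vals
pairs = set()
for parts in w:
    if c < parts:
        pairs.add(w // 17)
for vals in c:
    result = result + result[result]
    log(c)
if 14 == c:
    process(22)
vals = vals - vals[28]

result = result + result[result]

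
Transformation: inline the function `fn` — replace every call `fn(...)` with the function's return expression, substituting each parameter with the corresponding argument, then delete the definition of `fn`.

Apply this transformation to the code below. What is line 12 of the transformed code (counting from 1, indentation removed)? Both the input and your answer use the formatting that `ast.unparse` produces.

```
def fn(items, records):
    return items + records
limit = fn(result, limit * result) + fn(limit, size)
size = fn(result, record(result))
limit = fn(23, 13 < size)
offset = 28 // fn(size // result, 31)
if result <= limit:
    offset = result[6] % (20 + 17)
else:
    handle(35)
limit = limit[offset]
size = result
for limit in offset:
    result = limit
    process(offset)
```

Transformed code:
limit = result + limit * result + (limit + size)
size = result + record(result)
limit = 23 + (13 < size)
offset = 28 // (size // result + 31)
if result <= limit:
    offset = result[6] % (20 + 17)
else:
    handle(35)
limit = limit[offset]
size = result
for limit in offset:
    result = limit
    process(offset)

result = limit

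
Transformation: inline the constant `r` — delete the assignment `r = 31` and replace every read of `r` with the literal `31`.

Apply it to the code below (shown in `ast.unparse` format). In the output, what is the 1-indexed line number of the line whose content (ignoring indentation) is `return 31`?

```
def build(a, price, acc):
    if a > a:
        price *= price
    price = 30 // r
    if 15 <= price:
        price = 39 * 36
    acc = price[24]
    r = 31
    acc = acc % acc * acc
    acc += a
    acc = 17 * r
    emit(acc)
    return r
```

12

Transformed code:
def build(a, price, acc):
    if a > a:
        price *= price
    price = 30 // 31
    if 15 <= price:
        price = 39 * 36
    acc = price[24]
    acc = acc % acc * acc
    acc += a
    acc = 17 * 31
    emit(acc)
    return 31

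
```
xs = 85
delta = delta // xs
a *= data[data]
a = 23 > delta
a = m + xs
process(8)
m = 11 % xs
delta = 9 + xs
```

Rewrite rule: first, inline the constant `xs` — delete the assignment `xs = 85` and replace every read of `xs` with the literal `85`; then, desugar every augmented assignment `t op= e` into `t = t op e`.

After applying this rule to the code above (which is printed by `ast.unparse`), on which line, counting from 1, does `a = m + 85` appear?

4

Transformed code:
delta = delta // 85
a = a * data[data]
a = 23 > delta
a = m + 85
process(8)
m = 11 % 85
delta = 9 + 85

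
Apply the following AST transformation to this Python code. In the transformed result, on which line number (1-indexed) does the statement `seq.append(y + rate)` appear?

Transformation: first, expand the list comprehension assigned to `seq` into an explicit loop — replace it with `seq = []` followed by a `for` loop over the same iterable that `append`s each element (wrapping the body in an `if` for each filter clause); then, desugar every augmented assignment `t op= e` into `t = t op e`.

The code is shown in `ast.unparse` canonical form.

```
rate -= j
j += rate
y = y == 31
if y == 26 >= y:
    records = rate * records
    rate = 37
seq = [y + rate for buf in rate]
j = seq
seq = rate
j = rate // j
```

9

Transformed code:
rate = rate - j
j = j + rate
y = y == 31
if y == 26 >= y:
    records = rate * records
    rate = 37
seq = []
for buf in rate:
    seq.append(y + rate)
j = seq
seq = rate
j = rate // j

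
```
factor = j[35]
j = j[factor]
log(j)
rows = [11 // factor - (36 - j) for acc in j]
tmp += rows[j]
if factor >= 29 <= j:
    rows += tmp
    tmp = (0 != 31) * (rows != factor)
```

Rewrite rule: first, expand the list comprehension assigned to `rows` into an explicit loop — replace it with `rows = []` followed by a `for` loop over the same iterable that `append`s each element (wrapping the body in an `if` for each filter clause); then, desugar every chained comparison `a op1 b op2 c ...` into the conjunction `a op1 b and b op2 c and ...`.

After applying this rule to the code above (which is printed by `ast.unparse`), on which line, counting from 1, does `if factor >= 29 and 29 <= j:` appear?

Transformed code:
factor = j[35]
j = j[factor]
log(j)
rows = []
for acc in j:
    rows.append(11 // factor - (36 - j))
tmp += rows[j]
if factor >= 29 and 29 <= j:
    rows += tmp
    tmp = (0 != 31) * (rows != factor)

8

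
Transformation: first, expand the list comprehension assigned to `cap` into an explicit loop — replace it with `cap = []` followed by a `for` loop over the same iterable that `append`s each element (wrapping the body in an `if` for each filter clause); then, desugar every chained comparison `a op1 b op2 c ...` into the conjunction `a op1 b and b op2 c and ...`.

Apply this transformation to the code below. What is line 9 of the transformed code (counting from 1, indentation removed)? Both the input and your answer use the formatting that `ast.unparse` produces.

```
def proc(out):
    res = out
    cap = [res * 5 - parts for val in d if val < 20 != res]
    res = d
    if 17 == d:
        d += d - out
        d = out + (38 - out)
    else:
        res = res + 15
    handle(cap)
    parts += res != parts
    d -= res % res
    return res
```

Transformed code:
def proc(out):
    res = out
    cap = []
    for val in d:
        if val < 20 and 20 != res:
            cap.append(res * 5 - parts)
    res = d
    if 17 == d:
        d += d - out
        d = out + (38 - out)
    else:
        res = res + 15
    handle(cap)
    parts += res != parts
    d -= res % res
    return res

d += d - out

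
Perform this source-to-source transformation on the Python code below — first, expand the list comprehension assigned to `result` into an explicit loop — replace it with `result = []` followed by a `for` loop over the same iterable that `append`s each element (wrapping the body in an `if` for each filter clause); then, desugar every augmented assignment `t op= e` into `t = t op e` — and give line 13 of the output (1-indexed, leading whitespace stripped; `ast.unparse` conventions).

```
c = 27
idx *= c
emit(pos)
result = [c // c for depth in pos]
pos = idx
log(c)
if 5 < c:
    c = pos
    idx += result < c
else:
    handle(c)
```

handle(c)

Transformed code:
c = 27
idx = idx * c
emit(pos)
result = []
for depth in pos:
    result.append(c // c)
pos = idx
log(c)
if 5 < c:
    c = pos
    idx = idx + (result < c)
else:
    handle(c)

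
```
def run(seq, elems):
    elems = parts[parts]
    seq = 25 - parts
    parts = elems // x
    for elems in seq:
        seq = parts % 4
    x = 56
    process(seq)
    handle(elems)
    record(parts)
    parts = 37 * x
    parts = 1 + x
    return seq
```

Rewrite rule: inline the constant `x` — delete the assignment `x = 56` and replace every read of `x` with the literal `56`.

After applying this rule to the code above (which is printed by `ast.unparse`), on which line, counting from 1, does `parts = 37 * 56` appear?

Transformed code:
def run(seq, elems):
    elems = parts[parts]
    seq = 25 - parts
    parts = elems // 56
    for elems in seq:
        seq = parts % 4
    process(seq)
    handle(elems)
    record(parts)
    parts = 37 * 56
    parts = 1 + 56
    return seq

10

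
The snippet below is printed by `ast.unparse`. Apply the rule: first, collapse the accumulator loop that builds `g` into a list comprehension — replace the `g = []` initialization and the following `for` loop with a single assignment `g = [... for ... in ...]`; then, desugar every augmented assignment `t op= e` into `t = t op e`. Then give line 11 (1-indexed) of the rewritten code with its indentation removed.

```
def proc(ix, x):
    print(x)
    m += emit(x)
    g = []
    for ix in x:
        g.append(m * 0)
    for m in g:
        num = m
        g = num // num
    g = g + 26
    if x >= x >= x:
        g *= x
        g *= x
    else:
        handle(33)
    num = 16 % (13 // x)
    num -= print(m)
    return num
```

g = g * x

Transformed code:
def proc(ix, x):
    print(x)
    m = m + emit(x)
    g = [m * 0 for ix in x]
    for m in g:
        num = m
        g = num // num
    g = g + 26
    if x >= x >= x:
        g = g * x
        g = g * x
    else:
        handle(33)
    num = 16 % (13 // x)
    num = num - print(m)
    return num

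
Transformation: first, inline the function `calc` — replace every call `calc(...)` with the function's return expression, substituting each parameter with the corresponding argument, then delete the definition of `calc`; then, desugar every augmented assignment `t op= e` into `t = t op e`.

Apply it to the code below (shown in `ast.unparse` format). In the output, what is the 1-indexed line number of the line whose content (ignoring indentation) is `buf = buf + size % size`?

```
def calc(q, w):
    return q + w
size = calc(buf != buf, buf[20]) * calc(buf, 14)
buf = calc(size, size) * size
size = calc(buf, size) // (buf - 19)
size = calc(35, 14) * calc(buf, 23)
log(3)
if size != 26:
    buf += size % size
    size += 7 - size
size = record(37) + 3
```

Transformed code:
size = ((buf != buf) + buf[20]) * (buf + 14)
buf = (size + size) * size
size = (buf + size) // (buf - 19)
size = (35 + 14) * (buf + 23)
log(3)
if size != 26:
    buf = buf + size % size
    size = size + (7 - size)
size = record(37) + 3

7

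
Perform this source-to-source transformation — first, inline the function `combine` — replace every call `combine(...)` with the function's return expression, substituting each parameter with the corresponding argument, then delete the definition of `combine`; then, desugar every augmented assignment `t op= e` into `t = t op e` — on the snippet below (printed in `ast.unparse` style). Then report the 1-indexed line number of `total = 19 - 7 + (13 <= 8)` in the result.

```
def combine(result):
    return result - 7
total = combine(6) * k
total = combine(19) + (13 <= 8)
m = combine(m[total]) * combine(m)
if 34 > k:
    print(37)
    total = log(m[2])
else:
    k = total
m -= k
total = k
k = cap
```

Transformed code:
total = (6 - 7) * k
total = 19 - 7 + (13 <= 8)
m = (m[total] - 7) * (m - 7)
if 34 > k:
    print(37)
    total = log(m[2])
else:
    k = total
m = m - k
total = k
k = cap

2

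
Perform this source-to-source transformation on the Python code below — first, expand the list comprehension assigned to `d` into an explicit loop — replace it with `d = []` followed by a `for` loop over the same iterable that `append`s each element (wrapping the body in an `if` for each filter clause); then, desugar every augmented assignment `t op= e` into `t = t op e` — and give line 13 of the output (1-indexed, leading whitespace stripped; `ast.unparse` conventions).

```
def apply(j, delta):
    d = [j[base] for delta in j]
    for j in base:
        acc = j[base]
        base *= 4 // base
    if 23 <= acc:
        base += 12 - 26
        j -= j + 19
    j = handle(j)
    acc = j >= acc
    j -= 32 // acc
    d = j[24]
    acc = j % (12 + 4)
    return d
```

j = j - 32 // acc

Transformed code:
def apply(j, delta):
    d = []
    for delta in j:
        d.append(j[base])
    for j in base:
        acc = j[base]
        base = base * (4 // base)
    if 23 <= acc:
        base = base + (12 - 26)
        j = j - (j + 19)
    j = handle(j)
    acc = j >= acc
    j = j - 32 // acc
    d = j[24]
    acc = j % (12 + 4)
    return d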